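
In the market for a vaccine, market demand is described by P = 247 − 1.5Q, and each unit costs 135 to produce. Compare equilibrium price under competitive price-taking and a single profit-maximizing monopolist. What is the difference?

Equilibrium price rises by 56

Under competition P = MC = 135, so Q = (247 − 135)/1.5 = 224/3.
The monopolist equates marginal revenue to marginal cost: 247 − 3Q = 135, so Q = 112/3. From demand, P = 191.
Change in equilibrium price: 191 − 135 = 56.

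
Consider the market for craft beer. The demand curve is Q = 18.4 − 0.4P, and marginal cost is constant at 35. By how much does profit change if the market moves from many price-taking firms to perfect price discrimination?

Profit rises by 24.2

Inverting demand: P = 46 − 2.5Q.
Perfect competition: P = MC = 35, so 46 − 2.5Q = 35 and Q = 4.4.
Profit = (35 − 35)·4.4 = 0.
A perfectly discriminating monopolist sells every unit with P(Q) ≥ MC(Q), so output equals the competitive quantity Q = 4.4. Each buyer pays their reservation price, so CS = 0 and the firm captures all surplus.
PS equals the full surplus area, 24.2. Profit = 24.2 = 24.2.
Change in profit: 24.2 − 0 = 24.2.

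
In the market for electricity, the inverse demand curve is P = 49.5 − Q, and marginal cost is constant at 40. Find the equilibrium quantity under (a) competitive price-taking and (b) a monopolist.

Competition: Q = 9.5; Monopoly: Q = 4.75

Under competition P = MC = 40, so Q = (49.5 − 40)/1 = 9.5.
Monopoly sets MR = MC: 49.5 − 2Q = 40 ⇒ Q = 4.75, P = 49.5 − 4.75 = 44.75.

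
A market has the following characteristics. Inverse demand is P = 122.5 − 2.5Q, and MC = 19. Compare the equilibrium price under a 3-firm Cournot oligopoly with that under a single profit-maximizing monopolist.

Cournot: P = 44.875; Monopoly: P = 70.75

With 3 symmetric Cournot firms, each firm's FOC gives 122.5 − 10q = 19, so q = 10.35, Q = 3·10.35 = 31.05, and P = 44.875.
A monopolist chooses Q where MR = MC. MR = 122.5 − 5Q; setting this equal to 19 gives Q = 20.7 and P = 70.75.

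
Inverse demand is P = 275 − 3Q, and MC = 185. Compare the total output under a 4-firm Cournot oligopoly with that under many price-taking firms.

With 4 symmetric Cournot firms, each firm's FOC gives 275 − 15q = 185, so q = 6, Q = 4·6 = 24, and P = 203.
Competitive firms price at marginal cost: P = 185, giving Q = 30.

Cournot: Q = 24; Competition: Q = 30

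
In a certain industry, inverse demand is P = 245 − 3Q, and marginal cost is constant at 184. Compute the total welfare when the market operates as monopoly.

TS = 465.125

The monopolist equates marginal revenue to marginal cost: 245 − 6Q = 184, so Q = 61/6. From demand, P = 214.5.
CS = ½·(245 − 214.5)·61/6 = 3721/24; PS = (214.5 − 184)·61/6 = 3721/12; TS = 465.125.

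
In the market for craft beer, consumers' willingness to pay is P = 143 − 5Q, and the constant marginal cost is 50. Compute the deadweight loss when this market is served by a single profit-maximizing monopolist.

DWL = 216.225

Under competition P = MC = 50, so Q = (143 − 50)/5 = 18.6.
Monopoly sets MR = MC: 143 − 10Q = 50 ⇒ Q = 9.3, P = 143 − 5·9.3 = 96.5.
DWL is the triangle between Q = 9.3 and Q = 18.6: ½·(18.6 − 9.3)·(96.5 − 50) = 216.225.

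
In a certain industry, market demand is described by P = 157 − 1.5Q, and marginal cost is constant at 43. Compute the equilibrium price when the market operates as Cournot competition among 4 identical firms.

With 4 symmetric Cournot firms, each firm's FOC gives 157 − 7.5q = 43, so q = 15.2, Q = 4·15.2 = 60.8, and P = 65.8.

P = 65.8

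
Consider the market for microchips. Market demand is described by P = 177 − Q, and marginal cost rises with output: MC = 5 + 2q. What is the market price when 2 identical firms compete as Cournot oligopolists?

P = 108.2

Cournot with 2 identical firms: the symmetric best-response condition is 177 − 3q = 5 + 2q. Each firm produces q = 34.4, total output Q = 68.8, price P = 108.2.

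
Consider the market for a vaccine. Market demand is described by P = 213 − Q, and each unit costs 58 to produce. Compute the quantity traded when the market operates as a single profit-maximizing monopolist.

Q = 77.5

Monopoly sets MR = MC: 213 − 2Q = 58 ⇒ Q = 77.5, P = 213 − 77.5 = 135.5.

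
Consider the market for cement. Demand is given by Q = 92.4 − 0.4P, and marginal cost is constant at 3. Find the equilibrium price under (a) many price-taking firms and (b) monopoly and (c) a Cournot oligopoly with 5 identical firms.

Competition: P = 3; Monopoly: P = 117; Cournot: P = 41

Inverting demand: P = 231 − 2.5Q.
Competitive firms price at marginal cost: P = 3, giving Q = 91.2.
The monopolist equates marginal revenue to marginal cost: 231 − 5Q = 3, so Q = 45.6. From demand, P = 117.
In a 5-firm Cournot equilibrium, symmetry and the first-order condition give q = (231 − 3)/(15) = 15.2. So Q = 76 and P = 41.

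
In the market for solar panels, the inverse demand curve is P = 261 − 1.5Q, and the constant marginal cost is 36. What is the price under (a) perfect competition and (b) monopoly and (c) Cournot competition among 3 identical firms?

Perfect competition: P = MC = 36, so 261 − 1.5Q = 36 and Q = 150.
Monopoly sets MR = MC: 261 − 3Q = 36 ⇒ Q = 75, P = 261 − 1.5·75 = 148.5.
With 3 symmetric Cournot firms, each firm's FOC gives 261 − 6q = 36, so q = 37.5, Q = 3·37.5 = 112.5, and P = 92.25.

Competition: P = 36; Monopoly: P = 148.5; Cournot: P = 92.25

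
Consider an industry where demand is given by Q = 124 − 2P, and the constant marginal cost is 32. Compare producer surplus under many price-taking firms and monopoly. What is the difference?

Inverting demand: P = 62 − 0.5Q.
Competitive firms price at marginal cost: P = 32, giving Q = 60.
PS = (32 − 32)·60 = 0.
A monopolist chooses Q where MR = MC. MR = 62 − Q; setting this equal to 32 gives Q = 30 and P = 47.
PS = (47 − 32)·30 = 450.
Change in producer surplus: 450 − 0 = 450.

Producer surplus rises by 450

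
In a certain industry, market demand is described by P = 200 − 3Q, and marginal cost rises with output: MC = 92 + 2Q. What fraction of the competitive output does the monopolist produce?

Q_m/Q_c = 0.625

Monopoly sets MR = MC: 200 − 6Q = 92 + 2Q ⇒ Q = 13.5, P = 200 − 3·13.5 = 159.5.
Competitive equilibrium sets price equal to marginal cost: 200 − 3Q = 92 + 2Q, so Q = 21.6 and P = 135.2.
Ratio Q_m/Q_c = 13.5/21.6 = 0.625.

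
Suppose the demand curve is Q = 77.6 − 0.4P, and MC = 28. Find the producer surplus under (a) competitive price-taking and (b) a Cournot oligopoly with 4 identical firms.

Competition: PS = 0; Cournot: PS = 1763.584

Inverting demand: P = 194 − 2.5Q.
Under competition P = MC = 28, so Q = (194 − 28)/2.5 = 66.4.
PS = (28 − 28)·66.4 = 0.
With 4 symmetric Cournot firms, each firm's FOC gives 194 − 12.5q = 28, so q = 13.28, Q = 4·13.28 = 53.12, and P = 61.2.
PS = (61.2 − 28)·53.12 = 1763.584.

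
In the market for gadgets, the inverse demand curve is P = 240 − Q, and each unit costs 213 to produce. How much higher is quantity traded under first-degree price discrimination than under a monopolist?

A monopolist chooses Q where MR = MC. MR = 240 − 2Q; setting this equal to 213 gives Q = 13.5 and P = 226.5.
Under first-degree price discrimination the firm charges each unit its demand price and produces up to where P = MC, i.e. Q = 27. Consumer surplus is zero; producer surplus equals total surplus.
Change in quantity traded: 27 − 13.5 = 13.5.

Quantity traded rises by 13.5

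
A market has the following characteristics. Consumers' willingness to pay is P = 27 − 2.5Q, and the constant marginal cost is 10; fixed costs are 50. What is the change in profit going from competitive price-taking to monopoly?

Under competition P = MC = 10, so Q = (27 − 10)/2.5 = 6.8.
Profit = (10 − 10)·6.8 − 50 = −50.
Monopoly sets MR = MC: 27 − 5Q = 10 ⇒ Q = 3.4, P = 27 − 2.5·3.4 = 18.5.
Profit = (18.5 − 10)·3.4 − 50 = −21.1.
Change in profit: −21.1 − −50 = 28.9.

π rises by 28.9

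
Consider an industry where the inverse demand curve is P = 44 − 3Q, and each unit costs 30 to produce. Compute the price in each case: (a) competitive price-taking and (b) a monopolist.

Competition: P = 30; Monopoly: P = 37

Under competition P = MC = 30, so Q = (44 − 30)/3 = 14/3.
The monopolist equates marginal revenue to marginal cost: 44 − 6Q = 30, so Q = 7/3. From demand, P = 37.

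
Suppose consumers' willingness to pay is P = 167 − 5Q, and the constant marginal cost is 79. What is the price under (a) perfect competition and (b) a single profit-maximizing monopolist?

Competition: P = 79; Monopoly: P = 123

Perfect competition: P = MC = 79, so 167 − 5Q = 79 and Q = 17.6.
Monopoly sets MR = MC: 167 − 10Q = 79 ⇒ Q = 8.8, P = 167 − 5·8.8 = 123.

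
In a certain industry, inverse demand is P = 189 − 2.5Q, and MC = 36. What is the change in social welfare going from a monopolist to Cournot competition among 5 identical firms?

A monopolist chooses Q where MR = MC. MR = 189 − 5Q; setting this equal to 36 gives Q = 30.6 and P = 112.5.
CS = ½·(189 − 112.5)·30.6 = 1170.45; PS = (112.5 − 36)·30.6 = 2340.9; TS = 3511.35.
In a 5-firm Cournot equilibrium, symmetry and the first-order condition give q = (189 − 36)/(15) = 10.2. So Q = 51 and P = 61.5.
CS = ½·(189 − 61.5)·51 = 3251.25; PS = (61.5 − 36)·51 = 1300.5; TS = 4551.75.
Change in social welfare: 4551.75 − 3511.35 = 1040.4.

TS rises by 1040.4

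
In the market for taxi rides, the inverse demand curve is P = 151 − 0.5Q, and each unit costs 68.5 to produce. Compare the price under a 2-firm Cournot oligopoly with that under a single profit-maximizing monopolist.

Cournot: P = 96; Monopoly: P = 109.75

Cournot with 2 identical firms: the symmetric best-response condition is 151 − 1.5q = 68.5. Each firm produces q = 55, total output Q = 110, price P = 96.
The monopolist equates marginal revenue to marginal cost: 151 − Q = 68.5, so Q = 82.5. From demand, P = 109.75.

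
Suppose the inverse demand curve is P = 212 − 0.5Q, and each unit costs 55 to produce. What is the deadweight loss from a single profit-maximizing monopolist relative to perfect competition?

DWL = 6162.25

Competitive firms price at marginal cost: P = 55, giving Q = 314.
Monopoly sets MR = MC: 212 − Q = 55 ⇒ Q = 157, P = 212 − 0.5·157 = 133.5.
DWL is the triangle between Q = 157 and Q = 314: ½·(314 − 157)·(133.5 − 55) = 6162.25.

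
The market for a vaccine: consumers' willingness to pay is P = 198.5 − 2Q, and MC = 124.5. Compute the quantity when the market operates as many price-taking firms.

Perfect competition: P = MC = 124.5, so 198.5 − 2Q = 124.5 and Q = 37.

Q = 37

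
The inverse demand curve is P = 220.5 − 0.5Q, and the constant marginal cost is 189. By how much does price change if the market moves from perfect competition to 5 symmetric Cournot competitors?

Perfect competition: P = MC = 189, so 220.5 − 0.5Q = 189 and Q = 63.
Cournot with 5 identical firms: the symmetric best-response condition is 220.5 − 3q = 189. Each firm produces q = 10.5, total output Q = 52.5, price P = 194.25.
Change in price: 194.25 − 189 = 5.25.

Price rises by 5.25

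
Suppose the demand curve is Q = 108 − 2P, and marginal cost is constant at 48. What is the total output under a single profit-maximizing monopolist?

Q = 6

Inverting demand: P = 54 − 0.5Q.
Monopoly sets MR = MC: 54 − Q = 48 ⇒ Q = 6, P = 54 − 0.5·6 = 51.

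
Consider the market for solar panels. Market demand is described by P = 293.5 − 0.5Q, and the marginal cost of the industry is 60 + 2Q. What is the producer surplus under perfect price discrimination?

PS = 10904.45

A perfectly discriminating monopolist sells every unit with P(Q) ≥ MC(Q), so output equals the competitive quantity Q = 93.4. Each buyer pays their reservation price, so CS = 0 and the firm captures all surplus.
PS = ½·(293.5 − 60)·93.4 = 10904.45.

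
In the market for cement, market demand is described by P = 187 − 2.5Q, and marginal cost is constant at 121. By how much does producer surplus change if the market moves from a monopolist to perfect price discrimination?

PS rises by 435.6

The monopolist equates marginal revenue to marginal cost: 187 − 5Q = 121, so Q = 13.2. From demand, P = 154.
PS = (154 − 121)·13.2 = 435.6.
Under first-degree price discrimination the firm charges each unit its demand price and produces up to where P = MC, i.e. Q = 26.4. Consumer surplus is zero; producer surplus equals total surplus.
PS = ½·(187 − 121)·26.4 = 871.2.
Change in producer surplus: 871.2 − 435.6 = 435.6.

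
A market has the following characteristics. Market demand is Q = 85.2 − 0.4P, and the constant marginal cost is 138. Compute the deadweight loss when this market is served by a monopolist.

DWL = 281.25

Inverting demand: P = 213 − 2.5Q.
Under competition P = MC = 138, so Q = (213 − 138)/2.5 = 30.
A monopolist chooses Q where MR = MC. MR = 213 − 5Q; setting this equal to 138 gives Q = 15 and P = 175.5.
DWL is the triangle between Q = 15 and Q = 30: ½·(30 − 15)·(175.5 − 138) = 281.25.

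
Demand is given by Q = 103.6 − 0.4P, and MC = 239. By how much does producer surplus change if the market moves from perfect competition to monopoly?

Inverting demand: P = 259 − 2.5Q.
Under competition P = MC = 239, so Q = (259 − 239)/2.5 = 8.
PS = (239 − 239)·8 = 0.
The monopolist equates marginal revenue to marginal cost: 259 − 5Q = 239, so Q = 4. From demand, P = 249.
PS = (249 − 239)·4 = 40.
Change in producer surplus: 40 − 0 = 40.

PS rises by 40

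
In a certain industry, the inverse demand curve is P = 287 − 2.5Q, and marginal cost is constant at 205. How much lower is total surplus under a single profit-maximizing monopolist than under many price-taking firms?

TS falls by 336.2

Competitive firms price at marginal cost: P = 205, giving Q = 32.8.
CS = ½·(287 − 205)·32.8 = 1344.8; PS = (205 − 205)·32.8 = 0; TS = 1344.8.
The monopolist equates marginal revenue to marginal cost: 287 − 5Q = 205, so Q = 16.4. From demand, P = 246.
CS = ½·(287 − 246)·16.4 = 336.2; PS = (246 − 205)·16.4 = 672.4; TS = 1008.6.
Change in total surplus: 1008.6 − 1344.8 = −336.2.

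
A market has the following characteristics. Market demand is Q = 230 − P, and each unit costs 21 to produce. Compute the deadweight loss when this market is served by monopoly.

Inverting demand: P = 230 − Q.
Competitive firms price at marginal cost: P = 21, giving Q = 209.
The monopolist equates marginal revenue to marginal cost: 230 − 2Q = 21, so Q = 104.5. From demand, P = 125.5.
DWL is the triangle between Q = 104.5 and Q = 209: ½·(209 − 104.5)·(125.5 − 21) = 5460.125.

DWL = 5460.125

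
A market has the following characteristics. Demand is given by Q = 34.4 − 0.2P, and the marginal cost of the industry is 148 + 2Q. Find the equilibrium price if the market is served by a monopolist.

Inverting demand: P = 172 − 5Q.
A monopolist chooses Q where MR = MC. MR = 172 − 10Q; setting this equal to 148 + 2Q gives Q = 2 and P = 162.

P = 162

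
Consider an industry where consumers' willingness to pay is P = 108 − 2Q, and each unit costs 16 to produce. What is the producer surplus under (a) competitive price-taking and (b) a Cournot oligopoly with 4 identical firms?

Competition: PS = 0; Cournot: PS = 677.12

Under competition P = MC = 16, so Q = (108 − 16)/2 = 46.
PS = (16 − 16)·46 = 0.
Cournot with 4 identical firms: the symmetric best-response condition is 108 − 10q = 16. Each firm produces q = 9.2, total output Q = 36.8, price P = 34.4.
PS = (34.4 − 16)·36.8 = 677.12.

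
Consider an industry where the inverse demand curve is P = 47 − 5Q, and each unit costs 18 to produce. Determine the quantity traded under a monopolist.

A monopolist chooses Q where MR = MC. MR = 47 − 10Q; setting this equal to 18 gives Q = 2.9 and P = 32.5.

Q = 2.9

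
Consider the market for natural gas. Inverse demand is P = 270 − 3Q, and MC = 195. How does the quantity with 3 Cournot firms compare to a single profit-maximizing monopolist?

Cournot: Q = 18.75; Monopoly: Q = 12.5

With 3 symmetric Cournot firms, each firm's FOC gives 270 − 12q = 195, so q = 6.25, Q = 3·6.25 = 18.75, and P = 213.75.
Monopoly sets MR = MC: 270 − 6Q = 195 ⇒ Q = 12.5, P = 270 − 3·12.5 = 232.5.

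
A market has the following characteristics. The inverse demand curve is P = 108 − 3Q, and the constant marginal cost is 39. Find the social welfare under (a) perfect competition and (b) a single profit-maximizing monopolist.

Under competition P = MC = 39, so Q = (108 − 39)/3 = 23.
CS = ½·(108 − 39)·23 = 793.5; PS = (39 − 39)·23 = 0; TS = 793.5.
A monopolist chooses Q where MR = MC. MR = 108 − 6Q; setting this equal to 39 gives Q = 11.5 and P = 73.5.
CS = ½·(108 − 73.5)·11.5 = 198.375; PS = (73.5 − 39)·11.5 = 396.75; TS = 595.125.

Competition: TS = 793.5; Monopoly: TS = 595.125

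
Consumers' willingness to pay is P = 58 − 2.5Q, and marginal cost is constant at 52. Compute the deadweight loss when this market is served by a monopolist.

DWL = 1.8

Perfect competition: P = MC = 52, so 58 − 2.5Q = 52 and Q = 2.4.
The monopolist equates marginal revenue to marginal cost: 58 − 5Q = 52, so Q = 1.2. From demand, P = 55.
DWL is the triangle between Q = 1.2 and Q = 2.4: ½·(2.4 − 1.2)·(55 − 52) = 1.8.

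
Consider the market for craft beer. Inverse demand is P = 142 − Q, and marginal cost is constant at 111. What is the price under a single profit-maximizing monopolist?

The monopolist equates marginal revenue to marginal cost: 142 − 2Q = 111, so Q = 15.5. From demand, P = 126.5.

P = 126.5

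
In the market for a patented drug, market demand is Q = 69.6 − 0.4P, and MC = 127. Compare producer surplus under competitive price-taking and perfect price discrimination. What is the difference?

PS rises by 441.8

Inverting demand: P = 174 − 2.5Q.
Competitive firms price at marginal cost: P = 127, giving Q = 18.8.
PS = (127 − 127)·18.8 = 0.
A perfectly discriminating monopolist sells every unit with P(Q) ≥ MC(Q), so output equals the competitive quantity Q = 18.8. Each buyer pays their reservation price, so CS = 0 and the firm captures all surplus.
PS = ½·(174 − 127)·18.8 = 441.8.
Change in producer surplus: 441.8 − 0 = 441.8.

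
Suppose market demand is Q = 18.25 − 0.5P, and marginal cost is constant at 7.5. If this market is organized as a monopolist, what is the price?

P = 22

Inverting demand: P = 36.5 − 2Q.
A monopolist chooses Q where MR = MC. MR = 36.5 − 4Q; setting this equal to 7.5 gives Q = 7.25 and P = 22.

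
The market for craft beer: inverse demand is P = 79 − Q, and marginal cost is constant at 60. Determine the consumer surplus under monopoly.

The monopolist equates marginal revenue to marginal cost: 79 − 2Q = 60, so Q = 9.5. From demand, P = 69.5.
CS = ½·(79 − 69.5)·9.5 = 45.125.

CS = 45.125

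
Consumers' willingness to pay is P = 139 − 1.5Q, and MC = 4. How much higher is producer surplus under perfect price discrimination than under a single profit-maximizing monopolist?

The monopolist equates marginal revenue to marginal cost: 139 − 3Q = 4, so Q = 45. From demand, P = 71.5.
PS = (71.5 − 4)·45 = 3037.5.
Under first-degree price discrimination the firm charges each unit its demand price and produces up to where P = MC, i.e. Q = 90. Consumer surplus is zero; producer surplus equals total surplus.
PS = ½·(139 − 4)·90 = 6075.
Change in producer surplus: 6075 − 3037.5 = 3037.5.

PS rises by 3037.5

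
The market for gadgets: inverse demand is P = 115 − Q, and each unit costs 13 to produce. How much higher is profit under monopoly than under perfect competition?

Under competition P = MC = 13, so Q = (115 − 13)/1 = 102.
Profit = (13 − 13)·102 = 0.
The monopolist equates marginal revenue to marginal cost: 115 − 2Q = 13, so Q = 51. From demand, P = 64.
Profit = (64 − 13)·51 = 2601.
Change in profit: 2601 − 0 = 2601.

π rises by 2601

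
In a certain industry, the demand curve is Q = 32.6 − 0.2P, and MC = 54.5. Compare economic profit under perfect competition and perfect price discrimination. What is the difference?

Inverting demand: P = 163 − 5Q.
Perfect competition: P = MC = 54.5, so 163 − 5Q = 54.5 and Q = 21.7.
Profit = (54.5 − 54.5)·21.7 = 0.
A perfectly discriminating monopolist sells every unit with P(Q) ≥ MC(Q), so output equals the competitive quantity Q = 21.7. Each buyer pays their reservation price, so CS = 0 and the firm captures all surplus.
PS equals the full surplus area, 1177.225. Profit = 1177.225 = 1177.225.
Change in economic profit: 1177.225 − 0 = 1177.225.

Economic profit rises by 1177.225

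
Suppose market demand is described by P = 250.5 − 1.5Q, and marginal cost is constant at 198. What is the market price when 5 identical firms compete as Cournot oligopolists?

P = 206.75

With 5 symmetric Cournot firms, each firm's FOC gives 250.5 − 9q = 198, so q = 35/6, Q = 5·35/6 = 175/6, and P = 206.75.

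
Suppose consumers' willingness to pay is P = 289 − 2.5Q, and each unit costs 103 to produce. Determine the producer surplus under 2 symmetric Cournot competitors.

PS = 3075.2

In a 2-firm Cournot equilibrium, symmetry and the first-order condition give q = (289 − 103)/(7.5) = 24.8. So Q = 49.6 and P = 165.
PS = (165 − 103)·49.6 = 3075.2.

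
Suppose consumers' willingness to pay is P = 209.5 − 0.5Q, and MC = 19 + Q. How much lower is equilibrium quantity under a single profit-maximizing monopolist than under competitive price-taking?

Competitive equilibrium sets price equal to marginal cost: 209.5 − 0.5Q = 19 + Q, so Q = 127 and P = 146.
A monopolist chooses Q where MR = MC. MR = 209.5 − Q; setting this equal to 19 + Q gives Q = 95.25 and P = 161.875.
Change in equilibrium quantity: 95.25 − 127 = −31.75.

Equilibrium quantity falls by 31.75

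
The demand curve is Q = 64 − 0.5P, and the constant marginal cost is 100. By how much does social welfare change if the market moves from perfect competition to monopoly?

Inverting demand: P = 128 − 2Q.
Competitive firms price at marginal cost: P = 100, giving Q = 14.
CS = ½·(128 − 100)·14 = 196; PS = (100 − 100)·14 = 0; TS = 196.
Monopoly sets MR = MC: 128 − 4Q = 100 ⇒ Q = 7, P = 128 − 2·7 = 114.
CS = ½·(128 − 114)·7 = 49; PS = (114 − 100)·7 = 98; TS = 147.
Change in social welfare: 147 − 196 = −49.

Social welfare falls by 49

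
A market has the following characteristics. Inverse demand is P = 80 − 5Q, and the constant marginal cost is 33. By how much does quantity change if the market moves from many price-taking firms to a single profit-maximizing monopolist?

Competitive firms price at marginal cost: P = 33, giving Q = 9.4.
A monopolist chooses Q where MR = MC. MR = 80 − 10Q; setting this equal to 33 gives Q = 4.7 and P = 56.5.
Change in quantity: 4.7 − 9.4 = −4.7.

Quantity falls by 4.7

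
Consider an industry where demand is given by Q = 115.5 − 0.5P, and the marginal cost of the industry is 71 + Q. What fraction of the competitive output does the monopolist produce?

Inverting demand: P = 231 − 2Q.
A monopolist chooses Q where MR = MC. MR = 231 − 4Q; setting this equal to 71 + Q gives Q = 32 and P = 167.
Competitive equilibrium sets price equal to marginal cost: 231 − 2Q = 71 + Q, so Q = 160/3 and P = 373/3.
Ratio Q_m/Q_c = 32/(160/3) = 0.6.

Q_m/Q_c = 0.6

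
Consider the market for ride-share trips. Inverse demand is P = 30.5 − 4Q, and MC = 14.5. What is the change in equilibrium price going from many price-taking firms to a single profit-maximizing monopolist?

Perfect competition: P = MC = 14.5, so 30.5 − 4Q = 14.5 and Q = 4.
A monopolist chooses Q where MR = MC. MR = 30.5 − 8Q; setting this equal to 14.5 gives Q = 2 and P = 22.5.
Change in equilibrium price: 22.5 − 14.5 = 8.

Equilibrium price rises by 8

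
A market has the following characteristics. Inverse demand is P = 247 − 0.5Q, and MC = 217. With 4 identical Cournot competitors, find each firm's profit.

In a 4-firm Cournot equilibrium, symmetry and the first-order condition give q = (247 − 217)/(2.5) = 12. So Q = 48 and P = 223.
Each firm's profit = (223 − 217)·12 = 72.

π_i = 72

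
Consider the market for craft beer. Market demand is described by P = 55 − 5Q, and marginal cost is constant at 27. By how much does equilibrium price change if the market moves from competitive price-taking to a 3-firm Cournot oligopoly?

Equilibrium price rises by 7

Perfect competition: P = MC = 27, so 55 − 5Q = 27 and Q = 5.6.
In a 3-firm Cournot equilibrium, symmetry and the first-order condition give q = (55 − 27)/(20) = 1.4. So Q = 4.2 and P = 34.
Change in equilibrium price: 34 − 27 = 7.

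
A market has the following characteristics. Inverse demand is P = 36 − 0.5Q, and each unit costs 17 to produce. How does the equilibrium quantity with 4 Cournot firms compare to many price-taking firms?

Cournot: Q = 30.4; Competition: Q = 38

Cournot with 4 identical firms: the symmetric best-response condition is 36 − 2.5q = 17. Each firm produces q = 7.6, total output Q = 30.4, price P = 20.8.
Under competition P = MC = 17, so Q = (36 − 17)/0.5 = 38.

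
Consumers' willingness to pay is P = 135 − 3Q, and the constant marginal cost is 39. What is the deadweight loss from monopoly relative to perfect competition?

DWL = 384

Competitive firms price at marginal cost: P = 39, giving Q = 32.
Monopoly sets MR = MC: 135 − 6Q = 39 ⇒ Q = 16, P = 135 − 3·16 = 87.
DWL is the triangle between Q = 16 and Q = 32: ½·(32 − 16)·(87 − 39) = 384.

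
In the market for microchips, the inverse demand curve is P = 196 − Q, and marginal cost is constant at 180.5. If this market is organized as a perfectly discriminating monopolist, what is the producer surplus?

With perfect price discrimination, output is the efficient level Q = 15.5 (where demand meets MC), but every buyer pays their willingness to pay: CS = 0 and PS = total surplus.
PS = ½·(196 − 180.5)·15.5 = 120.125.

PS = 120.125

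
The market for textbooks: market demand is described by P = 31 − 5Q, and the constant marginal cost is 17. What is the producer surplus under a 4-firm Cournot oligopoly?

PS = 6.272

Cournot with 4 identical firms: the symmetric best-response condition is 31 − 25q = 17. Each firm produces q = 0.56, total output Q = 2.24, price P = 19.8.
PS = (19.8 − 17)·2.24 = 6.272.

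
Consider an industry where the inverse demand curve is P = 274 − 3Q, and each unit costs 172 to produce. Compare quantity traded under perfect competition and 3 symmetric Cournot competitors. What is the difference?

Competitive firms price at marginal cost: P = 172, giving Q = 34.
In a 3-firm Cournot equilibrium, symmetry and the first-order condition give q = (274 − 172)/(12) = 8.5. So Q = 25.5 and P = 197.5.
Change in quantity traded: 25.5 − 34 = −8.5.

Quantity traded falls by 8.5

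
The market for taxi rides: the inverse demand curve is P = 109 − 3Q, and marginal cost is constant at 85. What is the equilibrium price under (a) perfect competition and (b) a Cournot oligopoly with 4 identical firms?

Competitive firms price at marginal cost: P = 85, giving Q = 8.
With 4 symmetric Cournot firms, each firm's FOC gives 109 − 15q = 85, so q = 1.6, Q = 4·1.6 = 6.4, and P = 89.8.

Competition: P = 85; Cournot: P = 89.8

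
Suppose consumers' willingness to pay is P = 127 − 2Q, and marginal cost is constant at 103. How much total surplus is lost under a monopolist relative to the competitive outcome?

DWL = 36

Under competition P = MC = 103, so Q = (127 − 103)/2 = 12.
Monopoly sets MR = MC: 127 − 4Q = 103 ⇒ Q = 6, P = 127 − 2·6 = 115.
DWL is the triangle between Q = 6 and Q = 12: ½·(12 − 6)·(115 − 103) = 36.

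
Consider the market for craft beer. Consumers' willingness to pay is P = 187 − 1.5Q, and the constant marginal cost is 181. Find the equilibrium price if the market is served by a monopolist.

The monopolist equates marginal revenue to marginal cost: 187 − 3Q = 181, so Q = 2. From demand, P = 184.

P = 184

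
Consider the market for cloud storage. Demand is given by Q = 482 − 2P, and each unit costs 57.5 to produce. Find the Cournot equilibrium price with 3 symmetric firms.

P = 103.375

Inverting demand: P = 241 − 0.5Q.
With 3 symmetric Cournot firms, each firm's FOC gives 241 − 2q = 57.5, so q = 91.75, Q = 3·91.75 = 275.25, and P = 103.375.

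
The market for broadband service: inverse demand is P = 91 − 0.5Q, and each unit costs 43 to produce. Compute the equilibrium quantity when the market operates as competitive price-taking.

Q = 96

Perfect competition: P = MC = 43, so 91 − 0.5Q = 43 and Q = 96.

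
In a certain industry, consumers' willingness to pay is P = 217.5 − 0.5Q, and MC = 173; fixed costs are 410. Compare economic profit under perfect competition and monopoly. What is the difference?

Competitive firms price at marginal cost: P = 173, giving Q = 89.
Profit = (173 − 173)·89 − 410 = −410.
A monopolist chooses Q where MR = MC. MR = 217.5 − Q; setting this equal to 173 gives Q = 44.5 and P = 195.25.
Profit = (195.25 − 173)·44.5 − 410 = 580.125.
Change in economic profit: 580.125 − −410 = 990.125.

Economic profit rises by 990.125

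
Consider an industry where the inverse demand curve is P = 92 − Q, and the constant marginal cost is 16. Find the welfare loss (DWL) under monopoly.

Under competition P = MC = 16, so Q = (92 − 16)/1 = 76.
A monopolist chooses Q where MR = MC. MR = 92 − 2Q; setting this equal to 16 gives Q = 38 and P = 54.
DWL is the triangle between Q = 38 and Q = 76: ½·(76 − 38)·(54 − 16) = 722.

DWL = 722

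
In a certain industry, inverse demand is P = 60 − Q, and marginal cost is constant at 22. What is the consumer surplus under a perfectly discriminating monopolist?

CS = 0

With perfect price discrimination, output is the efficient level Q = 38 (where demand meets MC), but every buyer pays their willingness to pay: CS = 0 and PS = total surplus.
CS = 0.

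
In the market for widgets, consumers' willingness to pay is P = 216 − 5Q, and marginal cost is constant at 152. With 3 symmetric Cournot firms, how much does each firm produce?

Cournot with 3 identical firms: the symmetric best-response condition is 216 − 20q = 152. Each firm produces q = 3.2, total output Q = 9.6, price P = 168.

q_i = 3.2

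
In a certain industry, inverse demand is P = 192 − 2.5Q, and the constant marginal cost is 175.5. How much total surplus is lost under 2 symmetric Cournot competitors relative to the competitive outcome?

DWL = 6.05

Competitive firms price at marginal cost: P = 175.5, giving Q = 6.6.
In a 2-firm Cournot equilibrium, symmetry and the first-order condition give q = (192 − 175.5)/(7.5) = 2.2. So Q = 4.4 and P = 181.
DWL is the triangle between Q = 4.4 and Q = 6.6: ½·(6.6 − 4.4)·(181 − 175.5) = 6.05.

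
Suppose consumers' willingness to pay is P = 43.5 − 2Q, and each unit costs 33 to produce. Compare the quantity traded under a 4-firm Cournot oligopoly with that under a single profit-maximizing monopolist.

With 4 symmetric Cournot firms, each firm's FOC gives 43.5 − 10q = 33, so q = 1.05, Q = 4·1.05 = 4.2, and P = 35.1.
The monopolist equates marginal revenue to marginal cost: 43.5 − 4Q = 33, so Q = 2.625. From demand, P = 38.25.

Cournot: Q = 4.2; Monopoly: Q = 2.625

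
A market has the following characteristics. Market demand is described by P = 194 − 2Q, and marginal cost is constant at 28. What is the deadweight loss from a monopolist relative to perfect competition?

Under competition P = MC = 28, so Q = (194 − 28)/2 = 83.
A monopolist chooses Q where MR = MC. MR = 194 − 4Q; setting this equal to 28 gives Q = 41.5 and P = 111.
DWL is the triangle between Q = 41.5 and Q = 83: ½·(83 − 41.5)·(111 − 28) = 1722.25.

DWL = 1722.25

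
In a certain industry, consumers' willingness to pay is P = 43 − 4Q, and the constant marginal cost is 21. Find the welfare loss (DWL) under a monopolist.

Perfect competition: P = MC = 21, so 43 − 4Q = 21 and Q = 5.5.
A monopolist chooses Q where MR = MC. MR = 43 − 8Q; setting this equal to 21 gives Q = 2.75 and P = 32.
DWL is the triangle between Q = 2.75 and Q = 5.5: ½·(5.5 − 2.75)·(32 − 21) = 15.125.

DWL = 15.125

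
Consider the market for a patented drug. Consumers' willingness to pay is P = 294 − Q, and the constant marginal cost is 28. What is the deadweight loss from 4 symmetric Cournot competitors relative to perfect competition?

DWL = 1415.12

Perfect competition: P = MC = 28, so 294 − Q = 28 and Q = 266.
In a 4-firm Cournot equilibrium, symmetry and the first-order condition give q = (294 − 28)/(5) = 53.2. So Q = 212.8 and P = 81.2.
DWL is the triangle between Q = 212.8 and Q = 266: ½·(266 − 212.8)·(81.2 − 28) = 1415.12.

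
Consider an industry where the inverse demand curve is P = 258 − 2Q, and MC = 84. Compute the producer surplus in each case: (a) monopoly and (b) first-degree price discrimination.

A monopolist chooses Q where MR = MC. MR = 258 − 4Q; setting this equal to 84 gives Q = 43.5 and P = 171.
PS = (171 − 84)·43.5 = 3784.5.
A perfectly discriminating monopolist sells every unit with P(Q) ≥ MC(Q), so output equals the competitive quantity Q = 87. Each buyer pays their reservation price, so CS = 0 and the firm captures all surplus.
PS = ½·(258 − 84)·87 = 7569.

Monopoly: PS = 3784.5; Perfect PD: PS = 7569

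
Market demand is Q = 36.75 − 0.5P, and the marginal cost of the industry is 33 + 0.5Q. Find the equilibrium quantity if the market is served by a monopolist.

Inverting demand: P = 73.5 − 2Q.
The monopolist equates marginal revenue to marginal cost: 73.5 − 4Q = 33 + 0.5Q, so Q = 9. From demand, P = 55.5.

Q = 9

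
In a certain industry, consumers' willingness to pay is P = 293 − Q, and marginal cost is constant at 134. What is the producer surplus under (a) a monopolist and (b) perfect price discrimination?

Monopoly: PS = 6320.25; Perfect PD: PS = 12640.5

Monopoly sets MR = MC: 293 − 2Q = 134 ⇒ Q = 79.5, P = 293 − 79.5 = 213.5.
PS = (213.5 − 134)·79.5 = 6320.25.
With perfect price discrimination, output is the efficient level Q = 159 (where demand meets MC), but every buyer pays their willingness to pay: CS = 0 and PS = total surplus.
PS = ½·(293 − 134)·159 = 12640.5.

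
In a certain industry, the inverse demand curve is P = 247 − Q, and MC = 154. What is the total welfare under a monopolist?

The monopolist equates marginal revenue to marginal cost: 247 − 2Q = 154, so Q = 46.5. From demand, P = 200.5.
CS = ½·(247 − 200.5)·46.5 = 1081.125; PS = (200.5 − 154)·46.5 = 2162.25; TS = 3243.375.

TS = 3243.375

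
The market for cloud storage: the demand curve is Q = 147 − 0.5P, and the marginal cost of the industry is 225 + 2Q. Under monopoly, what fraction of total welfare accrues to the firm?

Inverting demand: P = 294 − 2Q.
The monopolist equates marginal revenue to marginal cost: 294 − 4Q = 225 + 2Q, so Q = 11.5. From demand, P = 271.
CS = ½·(294 − 271)·11.5 = 132.25.
PS = P·Q − VC(Q) = 271·11.5 − (225·11.5 + ½·2·11.5²) = 396.75.
Share captured = PS/TS = 396.75/529 = 0.75.

PS/TS = 0.75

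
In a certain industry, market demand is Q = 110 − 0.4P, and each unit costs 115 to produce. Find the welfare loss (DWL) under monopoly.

DWL = 1280

Inverting demand: P = 275 − 2.5Q.
Perfect competition: P = MC = 115, so 275 − 2.5Q = 115 and Q = 64.
Monopoly sets MR = MC: 275 − 5Q = 115 ⇒ Q = 32, P = 275 − 2.5·32 = 195.
DWL is the triangle between Q = 32 and Q = 64: ½·(64 − 32)·(195 − 115) = 1280.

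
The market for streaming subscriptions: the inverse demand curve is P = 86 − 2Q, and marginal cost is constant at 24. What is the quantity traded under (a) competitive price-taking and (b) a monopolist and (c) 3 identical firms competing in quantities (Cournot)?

Competition: Q = 31; Monopoly: Q = 15.5; Cournot: Q = 23.25

Under competition P = MC = 24, so Q = (86 − 24)/2 = 31.
A monopolist chooses Q where MR = MC. MR = 86 − 4Q; setting this equal to 24 gives Q = 15.5 and P = 55.
Cournot with 3 identical firms: the symmetric best-response condition is 86 − 8q = 24. Each firm produces q = 7.75, total output Q = 23.25, price P = 39.5.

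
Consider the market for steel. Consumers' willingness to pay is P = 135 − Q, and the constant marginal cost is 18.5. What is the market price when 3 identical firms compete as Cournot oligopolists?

P = 47.625

In a 3-firm Cournot equilibrium, symmetry and the first-order condition give q = (135 − 18.5)/(4) = 29.125. So Q = 87.375 and P = 47.625.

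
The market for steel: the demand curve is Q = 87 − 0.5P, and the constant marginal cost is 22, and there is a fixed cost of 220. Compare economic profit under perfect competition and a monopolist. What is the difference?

Economic profit rises by 2888

Inverting demand: P = 174 − 2Q.
Under competition P = MC = 22, so Q = (174 − 22)/2 = 76.
Profit = (22 − 22)·76 − 220 = −220.
Monopoly sets MR = MC: 174 − 4Q = 22 ⇒ Q = 38, P = 174 − 2·38 = 98.
Profit = (98 − 22)·38 − 220 = 2668.
Change in economic profit: 2668 − −220 = 2888.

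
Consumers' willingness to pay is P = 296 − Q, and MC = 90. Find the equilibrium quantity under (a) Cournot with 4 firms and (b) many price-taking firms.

In a 4-firm Cournot equilibrium, symmetry and the first-order condition give q = (296 − 90)/(5) = 41.2. So Q = 164.8 and P = 131.2.
Competitive firms price at marginal cost: P = 90, giving Q = 206.

Cournot: Q = 164.8; Competition: Q = 206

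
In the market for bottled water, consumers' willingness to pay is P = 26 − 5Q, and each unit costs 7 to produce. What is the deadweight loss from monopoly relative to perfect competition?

DWL = 9.025

Perfect competition: P = MC = 7, so 26 − 5Q = 7 and Q = 3.8.
A monopolist chooses Q where MR = MC. MR = 26 − 10Q; setting this equal to 7 gives Q = 1.9 and P = 16.5.
DWL is the triangle between Q = 1.9 and Q = 3.8: ½·(3.8 − 1.9)·(16.5 − 7) = 9.025.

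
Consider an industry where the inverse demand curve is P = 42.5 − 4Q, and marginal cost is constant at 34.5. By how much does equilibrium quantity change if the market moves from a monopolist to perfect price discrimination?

The monopolist equates marginal revenue to marginal cost: 42.5 − 8Q = 34.5, so Q = 1. From demand, P = 38.5.
With perfect price discrimination, output is the efficient level Q = 2 (where demand meets MC), but every buyer pays their willingness to pay: CS = 0 and PS = total surplus.
Change in equilibrium quantity: 2 − 1 = 1.

Equilibrium quantity rises by 1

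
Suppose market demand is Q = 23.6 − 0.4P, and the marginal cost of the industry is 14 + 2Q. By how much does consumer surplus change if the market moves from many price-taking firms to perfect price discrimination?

CS falls by 125

Inverting demand: P = 59 − 2.5Q.
Competitive equilibrium sets price equal to marginal cost: 59 − 2.5Q = 14 + 2Q, so Q = 10 and P = 34.
CS = ½·(59 − 34)·10 = 125.
Under first-degree price discrimination the firm charges each unit its demand price and produces up to where P = MC, i.e. Q = 10. Consumer surplus is zero; producer surplus equals total surplus.
CS = 0.
Change in consumer surplus: 0 − 125 = −125.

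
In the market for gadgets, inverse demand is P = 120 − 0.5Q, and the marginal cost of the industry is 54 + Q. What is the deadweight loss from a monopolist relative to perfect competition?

DWL = 90.75

Under competition P = MC: 120 − 0.5Q = 54 + Q ⇒ Q = 44, P = 98.
Monopoly sets MR = MC: 120 − Q = 54 + Q ⇒ Q = 33, P = 120 − 0.5·33 = 103.5.
CS = ½·(120 − 98)·44 = 484; PS = (98·44 − 54·44 − ½·1·44²) = 968; TS = 1452.
CS = ½·(120 − 103.5)·33 = 272.25; PS = (103.5·33 − 54·33 − ½·1·33²) = 1089; TS = 1361.25.
DWL = 1452 − 1361.25 = 90.75.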